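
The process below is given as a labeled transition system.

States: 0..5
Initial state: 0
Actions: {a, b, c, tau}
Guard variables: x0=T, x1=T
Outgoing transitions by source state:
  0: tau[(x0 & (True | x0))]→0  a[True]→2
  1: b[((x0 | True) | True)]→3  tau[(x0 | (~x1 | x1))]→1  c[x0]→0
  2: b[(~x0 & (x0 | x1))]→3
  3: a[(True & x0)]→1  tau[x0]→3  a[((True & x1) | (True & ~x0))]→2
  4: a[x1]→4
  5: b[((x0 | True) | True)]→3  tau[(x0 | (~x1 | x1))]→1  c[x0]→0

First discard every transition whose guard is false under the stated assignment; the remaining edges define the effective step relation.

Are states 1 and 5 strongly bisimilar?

Refine partition for ~:
  round 0: {{0,1,2,3,4,5}}
  round 1: {{0,3},{1,5},{2},{4}}
  round 2: {{0},{1,5},{2},{3},{4}}
stable after 3 split(s): 5 block(s)
class of 1: {1,5}; class of 5: {1,5}

Answer: BISIMILAR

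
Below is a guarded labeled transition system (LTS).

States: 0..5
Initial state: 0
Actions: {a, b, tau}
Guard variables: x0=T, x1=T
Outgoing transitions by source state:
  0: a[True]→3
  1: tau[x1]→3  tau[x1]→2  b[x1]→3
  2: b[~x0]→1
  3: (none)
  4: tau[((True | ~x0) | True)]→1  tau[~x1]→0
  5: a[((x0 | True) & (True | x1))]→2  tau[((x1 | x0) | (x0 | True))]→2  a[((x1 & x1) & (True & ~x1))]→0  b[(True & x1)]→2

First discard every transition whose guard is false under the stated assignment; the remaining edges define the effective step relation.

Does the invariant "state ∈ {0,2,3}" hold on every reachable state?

Answer: INVARIANT HOLDS

Trace:
Allowed set {0,2,3}
R = {0,3}
  0: safe
  3: safe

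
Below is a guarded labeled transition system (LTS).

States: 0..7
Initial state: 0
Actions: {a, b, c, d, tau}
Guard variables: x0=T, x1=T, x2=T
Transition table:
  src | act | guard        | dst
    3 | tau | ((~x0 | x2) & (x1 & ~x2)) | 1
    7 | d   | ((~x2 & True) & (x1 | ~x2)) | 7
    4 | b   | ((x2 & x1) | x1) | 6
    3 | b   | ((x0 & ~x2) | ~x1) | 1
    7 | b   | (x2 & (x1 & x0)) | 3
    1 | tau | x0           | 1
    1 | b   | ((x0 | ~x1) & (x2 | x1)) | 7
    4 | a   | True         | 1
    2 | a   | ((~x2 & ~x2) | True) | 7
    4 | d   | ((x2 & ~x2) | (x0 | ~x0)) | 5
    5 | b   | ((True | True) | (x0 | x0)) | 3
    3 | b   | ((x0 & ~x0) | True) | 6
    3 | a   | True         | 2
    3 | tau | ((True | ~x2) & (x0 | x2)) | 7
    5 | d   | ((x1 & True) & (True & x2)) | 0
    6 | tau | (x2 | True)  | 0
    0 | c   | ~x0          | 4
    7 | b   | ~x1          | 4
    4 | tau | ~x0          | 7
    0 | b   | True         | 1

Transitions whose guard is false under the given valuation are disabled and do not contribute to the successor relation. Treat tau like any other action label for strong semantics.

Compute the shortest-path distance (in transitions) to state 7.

Answer: 2

Working:
BFS to 7:
  depth 0: {0}
  depth 1: {1}
  depth 2: {7}
7 enters at depth 2; path b·b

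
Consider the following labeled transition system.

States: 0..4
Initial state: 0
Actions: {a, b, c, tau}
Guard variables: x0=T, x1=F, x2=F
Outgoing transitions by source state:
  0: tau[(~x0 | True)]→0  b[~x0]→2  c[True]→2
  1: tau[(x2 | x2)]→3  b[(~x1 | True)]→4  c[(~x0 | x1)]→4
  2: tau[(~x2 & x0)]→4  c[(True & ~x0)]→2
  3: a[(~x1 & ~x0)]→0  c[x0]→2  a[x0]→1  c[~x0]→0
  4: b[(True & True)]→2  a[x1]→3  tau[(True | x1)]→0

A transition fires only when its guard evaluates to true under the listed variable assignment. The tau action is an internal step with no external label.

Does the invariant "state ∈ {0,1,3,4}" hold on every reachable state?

Allowed set {0,1,3,4}
R = {0,2,4}
  0: safe
  2: ✗ unsafe
  4: safe
reach 2 via c — violates

Answer: INVARIANT VIOLATED at state 2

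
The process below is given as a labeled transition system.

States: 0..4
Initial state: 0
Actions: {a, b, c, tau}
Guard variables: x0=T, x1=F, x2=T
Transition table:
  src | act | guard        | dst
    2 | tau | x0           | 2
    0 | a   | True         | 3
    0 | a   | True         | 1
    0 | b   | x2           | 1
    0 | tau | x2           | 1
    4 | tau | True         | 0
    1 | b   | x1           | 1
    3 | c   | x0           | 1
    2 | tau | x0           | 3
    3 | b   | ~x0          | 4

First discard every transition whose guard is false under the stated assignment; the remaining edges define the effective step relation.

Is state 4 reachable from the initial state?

Answer: UNREACHABLE

Working:
8 transition(s) survive guard evaluation.
depth 0: {0}
depth 1: {1,3}  cumulative {0,1,3}
Reachable = {0,1,3}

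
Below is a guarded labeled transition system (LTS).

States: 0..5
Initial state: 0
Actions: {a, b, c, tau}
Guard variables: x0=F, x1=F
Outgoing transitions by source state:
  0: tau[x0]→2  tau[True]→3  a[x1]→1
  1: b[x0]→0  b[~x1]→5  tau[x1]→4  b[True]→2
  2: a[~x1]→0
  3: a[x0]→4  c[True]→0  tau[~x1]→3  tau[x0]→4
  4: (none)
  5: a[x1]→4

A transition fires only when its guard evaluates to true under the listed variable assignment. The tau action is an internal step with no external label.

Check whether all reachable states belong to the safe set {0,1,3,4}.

Allowed set {0,1,3,4}
Reachable = {0,3}
  0: ok
  3: ok

Answer: INVARIANT HOLDS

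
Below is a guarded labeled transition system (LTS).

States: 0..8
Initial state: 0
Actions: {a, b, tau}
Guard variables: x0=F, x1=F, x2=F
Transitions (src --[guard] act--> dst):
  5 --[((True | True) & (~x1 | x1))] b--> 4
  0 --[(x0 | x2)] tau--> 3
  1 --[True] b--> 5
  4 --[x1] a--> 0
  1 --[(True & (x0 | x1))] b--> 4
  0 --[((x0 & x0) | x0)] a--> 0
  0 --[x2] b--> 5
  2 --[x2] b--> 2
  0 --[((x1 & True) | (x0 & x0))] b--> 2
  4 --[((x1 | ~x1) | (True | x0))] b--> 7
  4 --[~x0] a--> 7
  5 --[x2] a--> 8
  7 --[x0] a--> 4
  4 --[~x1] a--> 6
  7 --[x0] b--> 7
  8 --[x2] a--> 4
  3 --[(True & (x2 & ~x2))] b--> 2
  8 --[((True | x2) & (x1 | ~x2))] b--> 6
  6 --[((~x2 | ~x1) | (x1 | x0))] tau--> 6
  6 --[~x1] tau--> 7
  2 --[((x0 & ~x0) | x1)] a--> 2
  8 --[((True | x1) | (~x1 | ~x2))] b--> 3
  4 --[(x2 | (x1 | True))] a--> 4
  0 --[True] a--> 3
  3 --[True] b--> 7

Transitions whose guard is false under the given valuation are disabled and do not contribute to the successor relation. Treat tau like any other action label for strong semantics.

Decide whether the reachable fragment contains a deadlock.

Reach set: {0,3,7}
  0: a→3  [1 exit(s)]
  3: b→7  [1 exit(s)]
  7: ∅  [no exit]
trace reaching 7: a·b

Answer: DEADLOCK at state 7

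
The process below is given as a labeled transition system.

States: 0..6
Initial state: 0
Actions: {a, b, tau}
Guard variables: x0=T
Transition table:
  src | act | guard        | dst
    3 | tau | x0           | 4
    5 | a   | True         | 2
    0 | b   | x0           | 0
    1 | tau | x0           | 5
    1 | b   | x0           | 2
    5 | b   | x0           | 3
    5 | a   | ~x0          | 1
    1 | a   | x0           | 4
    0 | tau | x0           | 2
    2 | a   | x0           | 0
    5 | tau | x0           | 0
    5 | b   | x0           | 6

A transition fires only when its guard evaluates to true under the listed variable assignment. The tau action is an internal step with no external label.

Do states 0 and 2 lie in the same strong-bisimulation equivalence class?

Answer: NOT BISIMILAR

Analysis:
Bisimulation quotient by refinement:
  π0 = {{0,1,2,3,4,5,6}}
  π1 = {{0},{1,5},{2},{3},{4,6}}
  π2 = {{0},{1},{2},{3},{4,6},{5}}
stable after 3 split(s): 6 block(s)
0∈{0}, 2∈{2}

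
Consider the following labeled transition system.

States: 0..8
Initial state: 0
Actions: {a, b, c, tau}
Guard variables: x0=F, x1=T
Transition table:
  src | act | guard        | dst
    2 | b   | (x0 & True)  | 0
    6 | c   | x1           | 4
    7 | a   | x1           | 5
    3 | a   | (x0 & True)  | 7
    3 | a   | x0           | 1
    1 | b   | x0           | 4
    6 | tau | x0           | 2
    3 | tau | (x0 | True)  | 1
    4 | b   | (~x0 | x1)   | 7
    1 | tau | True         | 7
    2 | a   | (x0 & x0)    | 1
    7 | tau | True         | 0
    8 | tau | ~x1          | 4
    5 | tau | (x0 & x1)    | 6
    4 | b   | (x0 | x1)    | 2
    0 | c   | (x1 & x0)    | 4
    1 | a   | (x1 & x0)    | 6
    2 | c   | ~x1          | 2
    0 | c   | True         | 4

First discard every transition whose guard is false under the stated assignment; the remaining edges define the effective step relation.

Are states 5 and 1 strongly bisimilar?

Answer: NOT BISIMILAR

Analysis:
Compute ~ classes (split until stable):
  round 0: {{0,1,2,3,4,5,6,7,8}}
  round 1: {{0,6},{1,3},{2,5,8},{4},{7}}
  round 2: {{0,6},{1},{2,5,8},{3},{4},{7}}
Fixed point at round 3; 6 class(es).
5∈{2,5,8}, 1∈{1}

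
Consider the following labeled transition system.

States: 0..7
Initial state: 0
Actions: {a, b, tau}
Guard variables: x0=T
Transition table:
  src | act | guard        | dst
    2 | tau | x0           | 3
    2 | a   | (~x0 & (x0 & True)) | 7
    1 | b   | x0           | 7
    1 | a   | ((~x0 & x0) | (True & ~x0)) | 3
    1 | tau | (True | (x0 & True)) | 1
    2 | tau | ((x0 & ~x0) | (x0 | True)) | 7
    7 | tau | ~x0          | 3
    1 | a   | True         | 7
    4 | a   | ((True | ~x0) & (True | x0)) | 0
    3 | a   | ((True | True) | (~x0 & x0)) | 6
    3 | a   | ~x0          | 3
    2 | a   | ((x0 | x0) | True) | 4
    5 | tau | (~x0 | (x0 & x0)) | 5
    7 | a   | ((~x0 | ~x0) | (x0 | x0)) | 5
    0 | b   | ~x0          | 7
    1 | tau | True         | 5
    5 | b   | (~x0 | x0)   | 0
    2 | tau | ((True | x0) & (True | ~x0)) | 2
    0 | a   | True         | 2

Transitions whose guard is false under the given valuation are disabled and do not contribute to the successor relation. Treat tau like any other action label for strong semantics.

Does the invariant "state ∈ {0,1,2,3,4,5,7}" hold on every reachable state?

Answer: INVARIANT VIOLATED at state 6

Working:
Allowed set {0,1,2,3,4,5,7}
Reachable = {0,2,3,4,5,6,7}
  0: ok
  2: ok
  3: ok
  4: ok
  5: ok
  6: outside
  7: ok
counterexample path to 6: a·tau·a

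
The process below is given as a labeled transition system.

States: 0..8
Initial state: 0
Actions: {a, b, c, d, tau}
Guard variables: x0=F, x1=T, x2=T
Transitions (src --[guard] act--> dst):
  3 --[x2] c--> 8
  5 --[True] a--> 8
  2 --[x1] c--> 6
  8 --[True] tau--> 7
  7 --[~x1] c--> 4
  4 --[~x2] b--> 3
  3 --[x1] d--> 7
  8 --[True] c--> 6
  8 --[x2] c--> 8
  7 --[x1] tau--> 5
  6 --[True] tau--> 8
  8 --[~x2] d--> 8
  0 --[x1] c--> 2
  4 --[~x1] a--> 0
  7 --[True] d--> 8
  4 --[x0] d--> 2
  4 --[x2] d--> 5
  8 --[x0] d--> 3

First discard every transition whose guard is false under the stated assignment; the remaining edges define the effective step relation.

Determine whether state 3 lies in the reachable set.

Answer: UNREACHABLE

Analysis:
Guard filter leaves 12 enabled edge(s).
depth 0: {0}
depth 1: {2}  total {0,2}
depth 2: {6}  total {0,2,6}
depth 3: {8}  total {0,2,6,8}
depth 4: {7}  total {0,2,6,7,8}
depth 5: {5}  total {0,2,5,6,7,8}
Reachable = {0,2,5,6,7,8}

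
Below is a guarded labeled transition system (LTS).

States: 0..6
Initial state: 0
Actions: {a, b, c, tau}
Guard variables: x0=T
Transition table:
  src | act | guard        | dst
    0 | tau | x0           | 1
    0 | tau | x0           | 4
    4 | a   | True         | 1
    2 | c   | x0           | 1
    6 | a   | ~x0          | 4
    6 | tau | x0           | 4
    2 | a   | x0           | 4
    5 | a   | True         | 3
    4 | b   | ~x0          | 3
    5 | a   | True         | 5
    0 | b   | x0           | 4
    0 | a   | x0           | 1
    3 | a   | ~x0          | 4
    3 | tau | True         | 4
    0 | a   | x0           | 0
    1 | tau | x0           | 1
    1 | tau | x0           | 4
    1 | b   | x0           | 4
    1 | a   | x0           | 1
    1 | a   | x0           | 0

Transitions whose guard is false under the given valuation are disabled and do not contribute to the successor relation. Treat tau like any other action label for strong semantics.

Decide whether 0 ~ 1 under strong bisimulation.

Answer: BISIMILAR

Working:
Refine partition for ~:
  π0 = {{0,1,2,3,4,5,6}}
  π1 = {{0,1},{2},{3,6},{4,5}}
  π2 = {{0,1},{2},{3,6},{4},{5}}
Fixed point at round 3; 5 class(es).
0∈{0,1}, 1∈{0,1}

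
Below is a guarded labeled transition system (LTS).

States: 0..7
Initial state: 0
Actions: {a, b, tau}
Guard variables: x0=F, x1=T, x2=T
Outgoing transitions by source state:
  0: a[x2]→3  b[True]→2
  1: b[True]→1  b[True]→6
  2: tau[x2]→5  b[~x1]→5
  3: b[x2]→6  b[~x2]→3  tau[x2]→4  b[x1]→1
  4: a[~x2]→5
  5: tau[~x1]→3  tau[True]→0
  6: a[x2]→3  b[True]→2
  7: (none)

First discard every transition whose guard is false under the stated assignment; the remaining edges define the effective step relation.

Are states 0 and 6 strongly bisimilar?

Answer: BISIMILAR

Working:
Refine partition for ~:
  P[0] = {{0,1,2,3,4,5,6,7}}
  P[1] = {{0,6},{1},{2,5},{3},{4,7}}
  P[2] = {{0,6},{1},{2},{3},{4,7},{5}}
stable after 3 split(s): 6 block(s)
0∈{0,6}, 6∈{0,6}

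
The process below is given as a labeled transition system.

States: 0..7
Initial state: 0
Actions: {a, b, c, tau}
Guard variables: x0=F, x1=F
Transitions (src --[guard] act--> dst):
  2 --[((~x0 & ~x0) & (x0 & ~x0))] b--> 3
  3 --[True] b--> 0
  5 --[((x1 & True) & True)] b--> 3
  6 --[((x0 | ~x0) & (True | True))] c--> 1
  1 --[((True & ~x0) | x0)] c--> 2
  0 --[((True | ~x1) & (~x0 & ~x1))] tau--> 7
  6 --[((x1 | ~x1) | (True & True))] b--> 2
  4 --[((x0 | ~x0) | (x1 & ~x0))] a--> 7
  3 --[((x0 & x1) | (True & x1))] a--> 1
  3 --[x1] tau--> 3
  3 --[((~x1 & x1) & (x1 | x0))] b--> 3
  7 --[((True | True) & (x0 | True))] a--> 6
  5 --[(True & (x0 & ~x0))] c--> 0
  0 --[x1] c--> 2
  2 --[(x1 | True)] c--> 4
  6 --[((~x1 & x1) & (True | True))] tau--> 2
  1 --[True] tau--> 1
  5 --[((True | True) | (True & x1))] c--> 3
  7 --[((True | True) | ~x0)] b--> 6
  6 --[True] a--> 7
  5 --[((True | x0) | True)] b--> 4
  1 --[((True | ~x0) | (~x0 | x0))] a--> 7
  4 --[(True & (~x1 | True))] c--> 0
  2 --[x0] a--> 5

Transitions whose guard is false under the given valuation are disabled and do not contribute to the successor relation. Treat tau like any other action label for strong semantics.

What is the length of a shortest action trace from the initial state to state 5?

Layered search for 5:
  L0 = {0}
  L1 = {7}
  L2 = {6}
  L3 = {1,2}
  L4 = {4}
5 never appears.

Answer: UNREACHABLE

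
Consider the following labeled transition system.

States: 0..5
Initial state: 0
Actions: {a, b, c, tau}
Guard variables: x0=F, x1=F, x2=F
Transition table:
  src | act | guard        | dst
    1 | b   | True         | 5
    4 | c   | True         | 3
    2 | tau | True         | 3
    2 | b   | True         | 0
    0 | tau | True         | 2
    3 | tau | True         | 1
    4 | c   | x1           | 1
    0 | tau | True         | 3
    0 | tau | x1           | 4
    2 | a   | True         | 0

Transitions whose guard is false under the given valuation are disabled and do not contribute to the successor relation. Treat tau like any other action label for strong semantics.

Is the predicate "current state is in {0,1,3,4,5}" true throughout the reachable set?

Answer: INVARIANT VIOLATED at state 2

Trace:
Allowed set {0,1,3,4,5}
Reachable = {0,1,2,3,5}
  0: ok
  1: ok
  2: outside
  3: ok
  5: ok
reach 2 via tau — violates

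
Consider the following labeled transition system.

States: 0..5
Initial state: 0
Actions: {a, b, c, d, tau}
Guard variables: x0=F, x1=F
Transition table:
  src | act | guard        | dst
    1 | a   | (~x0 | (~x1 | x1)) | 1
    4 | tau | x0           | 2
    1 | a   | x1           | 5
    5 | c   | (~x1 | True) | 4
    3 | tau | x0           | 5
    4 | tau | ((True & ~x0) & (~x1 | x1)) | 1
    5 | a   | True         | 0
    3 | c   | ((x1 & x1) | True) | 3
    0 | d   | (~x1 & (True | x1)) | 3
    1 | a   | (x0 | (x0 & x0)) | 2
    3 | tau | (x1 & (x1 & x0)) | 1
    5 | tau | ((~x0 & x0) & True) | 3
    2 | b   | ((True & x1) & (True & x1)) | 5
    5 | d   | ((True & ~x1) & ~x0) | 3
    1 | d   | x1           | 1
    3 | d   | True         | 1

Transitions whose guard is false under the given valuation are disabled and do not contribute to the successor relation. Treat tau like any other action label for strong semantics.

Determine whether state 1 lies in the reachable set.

Answer: REACHABLE

Working:
After dropping false guards: 8 live edges.
depth 0: {0}
depth 1: {3}  now seen {0,3}
depth 2: {1}  now seen {0,1,3}
Reachable = {0,1,3}
witness 1: d·d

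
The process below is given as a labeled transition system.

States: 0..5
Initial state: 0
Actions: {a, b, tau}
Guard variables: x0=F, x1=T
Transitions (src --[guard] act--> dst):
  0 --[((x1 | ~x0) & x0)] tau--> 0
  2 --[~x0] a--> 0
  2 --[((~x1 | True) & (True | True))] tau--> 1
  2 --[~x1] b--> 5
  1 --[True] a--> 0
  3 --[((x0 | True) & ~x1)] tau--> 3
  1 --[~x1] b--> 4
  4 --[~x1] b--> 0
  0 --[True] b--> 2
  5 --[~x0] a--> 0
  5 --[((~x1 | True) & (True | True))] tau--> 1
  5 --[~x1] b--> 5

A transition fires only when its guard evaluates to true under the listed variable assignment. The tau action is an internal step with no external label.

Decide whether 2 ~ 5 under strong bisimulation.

Refine partition for ~:
  P[0] = {{0,1,2,3,4,5}}
  P[1] = {{0},{1},{2,5},{3,4}}
Fixed point at round 2; 4 class(es).
class of 2: {2,5}; class of 5: {2,5}

Answer: BISIMILAR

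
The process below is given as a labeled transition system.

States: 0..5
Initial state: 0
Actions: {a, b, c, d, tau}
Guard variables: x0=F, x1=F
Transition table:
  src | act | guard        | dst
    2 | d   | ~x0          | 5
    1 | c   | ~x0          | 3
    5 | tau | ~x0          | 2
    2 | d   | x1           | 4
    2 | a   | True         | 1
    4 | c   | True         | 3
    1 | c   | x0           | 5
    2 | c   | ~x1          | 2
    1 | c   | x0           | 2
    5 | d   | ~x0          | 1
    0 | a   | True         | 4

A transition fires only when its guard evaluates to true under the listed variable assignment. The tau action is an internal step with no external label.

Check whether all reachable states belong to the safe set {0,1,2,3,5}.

Answer: INVARIANT VIOLATED at state 4

Analysis:
Inv-set: {0,1,2,3,5}
Reachable = {0,3,4}
  0: safe
  3: safe
  4: outside
witness against invariant: a → 4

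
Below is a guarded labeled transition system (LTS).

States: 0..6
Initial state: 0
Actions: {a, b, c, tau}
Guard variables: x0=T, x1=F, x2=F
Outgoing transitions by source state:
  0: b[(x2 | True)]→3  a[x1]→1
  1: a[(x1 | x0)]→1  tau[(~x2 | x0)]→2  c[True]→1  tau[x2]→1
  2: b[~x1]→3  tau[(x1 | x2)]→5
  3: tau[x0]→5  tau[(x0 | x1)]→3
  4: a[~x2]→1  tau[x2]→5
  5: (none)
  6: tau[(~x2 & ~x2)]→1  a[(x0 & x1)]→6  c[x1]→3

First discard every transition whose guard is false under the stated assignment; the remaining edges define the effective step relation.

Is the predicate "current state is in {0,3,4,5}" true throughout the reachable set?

Safe = {0,3,4,5}
Reach set: {0,3,5}
  0: ✓
  3: ✓
  5: ✓

Answer: INVARIANT HOLDS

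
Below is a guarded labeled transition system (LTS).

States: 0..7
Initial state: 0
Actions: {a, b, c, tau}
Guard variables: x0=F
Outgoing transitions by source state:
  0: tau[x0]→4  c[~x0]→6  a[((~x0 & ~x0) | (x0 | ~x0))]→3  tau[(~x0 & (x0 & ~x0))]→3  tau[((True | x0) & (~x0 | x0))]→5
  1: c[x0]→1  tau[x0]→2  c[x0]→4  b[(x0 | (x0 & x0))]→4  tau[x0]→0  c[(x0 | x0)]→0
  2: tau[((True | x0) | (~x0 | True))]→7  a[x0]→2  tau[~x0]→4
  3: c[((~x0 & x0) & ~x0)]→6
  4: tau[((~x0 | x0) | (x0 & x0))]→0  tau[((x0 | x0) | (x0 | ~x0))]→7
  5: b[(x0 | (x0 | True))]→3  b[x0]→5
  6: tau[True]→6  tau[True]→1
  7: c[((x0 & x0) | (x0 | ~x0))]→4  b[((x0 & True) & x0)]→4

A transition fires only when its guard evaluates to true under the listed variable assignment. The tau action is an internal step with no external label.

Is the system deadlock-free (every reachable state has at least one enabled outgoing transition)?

R = {0,1,3,5,6}
  0: a→3  c→6  tau→5  [3 exit(s)]
  1: ∅  [STUCK]
  3: ∅  [STUCK]
  5: b→3  [1 exit(s)]
  6: tau→1  tau→6  [2 exit(s)]
witness 1: c·tau

Answer: DEADLOCK at state 1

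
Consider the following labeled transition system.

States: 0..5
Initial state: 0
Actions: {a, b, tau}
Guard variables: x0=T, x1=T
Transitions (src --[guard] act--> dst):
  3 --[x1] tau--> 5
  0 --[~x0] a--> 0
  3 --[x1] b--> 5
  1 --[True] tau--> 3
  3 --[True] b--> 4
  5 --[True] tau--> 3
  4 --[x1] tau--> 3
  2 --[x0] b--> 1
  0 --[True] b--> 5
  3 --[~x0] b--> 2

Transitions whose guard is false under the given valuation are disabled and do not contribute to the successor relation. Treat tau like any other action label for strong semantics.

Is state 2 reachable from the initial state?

Guard filter leaves 8 enabled edge(s).
Layer 0: {0}
Layer 1: {5}  now seen {0,5}
Layer 2: {3}  now seen {0,3,5}
Layer 3: {4}  now seen {0,3,4,5}
Reach set: {0,3,4,5}

Answer: UNREACHABLE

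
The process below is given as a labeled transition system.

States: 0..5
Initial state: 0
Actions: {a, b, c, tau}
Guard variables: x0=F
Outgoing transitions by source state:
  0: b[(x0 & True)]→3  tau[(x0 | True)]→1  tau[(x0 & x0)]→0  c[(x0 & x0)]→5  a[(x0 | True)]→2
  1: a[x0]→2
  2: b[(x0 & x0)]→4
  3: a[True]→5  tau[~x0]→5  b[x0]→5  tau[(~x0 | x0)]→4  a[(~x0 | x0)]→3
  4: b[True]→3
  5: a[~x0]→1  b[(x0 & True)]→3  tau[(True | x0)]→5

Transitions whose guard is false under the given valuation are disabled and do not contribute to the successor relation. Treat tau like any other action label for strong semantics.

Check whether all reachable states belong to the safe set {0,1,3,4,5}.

Safe = {0,1,3,4,5}
Reach set: {0,1,2}
  0: safe
  1: safe
  2: outside
counterexample path to 2: a

Answer: INVARIANT VIOLATED at state 2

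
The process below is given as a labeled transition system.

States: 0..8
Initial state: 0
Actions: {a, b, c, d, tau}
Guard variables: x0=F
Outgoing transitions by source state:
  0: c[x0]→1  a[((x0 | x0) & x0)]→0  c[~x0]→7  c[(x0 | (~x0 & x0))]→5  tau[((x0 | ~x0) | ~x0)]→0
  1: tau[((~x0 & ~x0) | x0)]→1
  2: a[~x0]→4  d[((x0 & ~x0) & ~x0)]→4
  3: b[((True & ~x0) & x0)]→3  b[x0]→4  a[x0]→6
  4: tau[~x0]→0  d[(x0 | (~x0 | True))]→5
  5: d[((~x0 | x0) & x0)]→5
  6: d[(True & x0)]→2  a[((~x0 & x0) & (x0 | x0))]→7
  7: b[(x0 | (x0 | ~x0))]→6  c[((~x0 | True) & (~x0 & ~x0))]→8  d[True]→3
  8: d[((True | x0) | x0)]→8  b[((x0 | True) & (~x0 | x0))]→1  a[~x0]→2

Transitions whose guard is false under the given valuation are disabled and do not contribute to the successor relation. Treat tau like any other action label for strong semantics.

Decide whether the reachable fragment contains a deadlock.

Answer: DEADLOCK at state 3

Working:
Reach set: {0,1,2,3,4,5,6,7,8}
  0: c→7  tau→0  [2 exit(s)]
  1: tau→1  [1 exit(s)]
  2: a→4  [1 exit(s)]
  3: ∅  [no exit]
  4: d→5  tau→0  [2 exit(s)]
  5: ∅  [no exit]
  6: ∅  [no exit]
  7: b→6  c→8  d→3  [3 exit(s)]
  8: a→2  b→1  d→8  [3 exit(s)]
witness 3: c·d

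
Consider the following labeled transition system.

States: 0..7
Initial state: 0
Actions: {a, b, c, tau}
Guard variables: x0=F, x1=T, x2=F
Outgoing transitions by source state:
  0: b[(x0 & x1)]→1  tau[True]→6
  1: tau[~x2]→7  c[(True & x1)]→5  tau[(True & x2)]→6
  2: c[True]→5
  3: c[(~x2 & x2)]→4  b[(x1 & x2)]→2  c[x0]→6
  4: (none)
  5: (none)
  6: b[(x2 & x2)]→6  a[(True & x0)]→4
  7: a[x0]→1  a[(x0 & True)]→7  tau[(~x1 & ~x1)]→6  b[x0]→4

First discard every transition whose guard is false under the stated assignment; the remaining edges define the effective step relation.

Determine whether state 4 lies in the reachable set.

After dropping false guards: 4 live edges.
Layer 0: {0}
Layer 1: {6}  now seen {0,6}
R = {0,6}

Answer: UNREACHABLE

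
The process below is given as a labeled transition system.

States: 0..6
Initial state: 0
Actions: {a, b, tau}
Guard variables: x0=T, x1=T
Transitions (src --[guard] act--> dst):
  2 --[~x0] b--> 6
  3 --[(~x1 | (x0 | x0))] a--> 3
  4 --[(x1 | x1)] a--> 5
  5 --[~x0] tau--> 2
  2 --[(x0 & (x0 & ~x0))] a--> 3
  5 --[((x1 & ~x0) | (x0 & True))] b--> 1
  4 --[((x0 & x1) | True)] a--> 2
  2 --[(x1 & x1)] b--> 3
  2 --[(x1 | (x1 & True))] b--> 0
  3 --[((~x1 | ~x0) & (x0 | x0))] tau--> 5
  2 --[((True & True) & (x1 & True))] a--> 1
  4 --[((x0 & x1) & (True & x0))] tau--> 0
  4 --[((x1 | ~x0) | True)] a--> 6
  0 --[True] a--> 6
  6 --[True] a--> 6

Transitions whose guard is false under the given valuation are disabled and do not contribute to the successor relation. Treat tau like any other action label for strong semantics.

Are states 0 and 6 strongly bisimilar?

Answer: BISIMILAR

Working:
Bisimulation quotient by refinement:
  P[0] = {{0,1,2,3,4,5,6}}
  P[1] = {{0,3,6},{1},{2},{4},{5}}
stable after 2 split(s): 5 block(s)
0∈{0,3,6}, 6∈{0,3,6}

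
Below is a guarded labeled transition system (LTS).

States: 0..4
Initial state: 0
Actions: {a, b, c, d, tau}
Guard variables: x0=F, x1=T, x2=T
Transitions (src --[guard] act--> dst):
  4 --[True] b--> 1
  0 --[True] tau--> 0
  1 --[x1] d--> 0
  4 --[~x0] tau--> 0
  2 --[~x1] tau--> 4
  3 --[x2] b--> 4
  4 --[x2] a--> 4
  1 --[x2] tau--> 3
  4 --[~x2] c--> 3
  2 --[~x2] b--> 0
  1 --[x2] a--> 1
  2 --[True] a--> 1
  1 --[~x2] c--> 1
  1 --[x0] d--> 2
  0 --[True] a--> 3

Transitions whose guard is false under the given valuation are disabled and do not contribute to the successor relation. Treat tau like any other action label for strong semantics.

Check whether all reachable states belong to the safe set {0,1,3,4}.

Safe = {0,1,3,4}
Reach set: {0,1,3,4}
  0: ✓
  1: ✓
  3: ✓
  4: ✓

Answer: INVARIANT HOLDS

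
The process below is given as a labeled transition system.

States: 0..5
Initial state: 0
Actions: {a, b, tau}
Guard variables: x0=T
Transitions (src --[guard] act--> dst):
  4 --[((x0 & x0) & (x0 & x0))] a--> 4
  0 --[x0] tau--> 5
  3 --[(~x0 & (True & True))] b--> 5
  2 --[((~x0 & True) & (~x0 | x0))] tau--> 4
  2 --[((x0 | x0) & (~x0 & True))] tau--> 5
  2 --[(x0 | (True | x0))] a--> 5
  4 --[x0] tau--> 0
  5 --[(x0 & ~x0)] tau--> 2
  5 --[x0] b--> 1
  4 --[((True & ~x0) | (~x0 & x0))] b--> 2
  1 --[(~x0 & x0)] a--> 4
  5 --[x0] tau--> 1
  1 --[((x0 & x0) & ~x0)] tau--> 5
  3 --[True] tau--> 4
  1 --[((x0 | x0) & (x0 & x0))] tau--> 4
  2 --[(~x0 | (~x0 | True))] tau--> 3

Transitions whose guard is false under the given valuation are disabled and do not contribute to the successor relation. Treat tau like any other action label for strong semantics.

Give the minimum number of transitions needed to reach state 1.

Answer: 2

Analysis:
BFS to 1:
  L0 = {0}
  L1 = {5}
  L2 = {1}
depth(1)=2, e.g. tau·b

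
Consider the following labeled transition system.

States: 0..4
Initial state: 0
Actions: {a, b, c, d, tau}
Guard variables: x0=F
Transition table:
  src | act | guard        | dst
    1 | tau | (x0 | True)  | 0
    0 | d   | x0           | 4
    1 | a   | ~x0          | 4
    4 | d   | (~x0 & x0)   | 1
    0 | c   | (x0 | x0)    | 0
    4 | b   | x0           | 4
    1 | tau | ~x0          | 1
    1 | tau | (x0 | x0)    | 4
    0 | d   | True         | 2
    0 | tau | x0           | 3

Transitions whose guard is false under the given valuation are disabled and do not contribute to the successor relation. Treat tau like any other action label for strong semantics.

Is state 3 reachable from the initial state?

Guard filter leaves 4 enabled edge(s).
Layer 0: {0}
Layer 1: {2}  cumulative {0,2}
R = {0,2}

Answer: UNREACHABLE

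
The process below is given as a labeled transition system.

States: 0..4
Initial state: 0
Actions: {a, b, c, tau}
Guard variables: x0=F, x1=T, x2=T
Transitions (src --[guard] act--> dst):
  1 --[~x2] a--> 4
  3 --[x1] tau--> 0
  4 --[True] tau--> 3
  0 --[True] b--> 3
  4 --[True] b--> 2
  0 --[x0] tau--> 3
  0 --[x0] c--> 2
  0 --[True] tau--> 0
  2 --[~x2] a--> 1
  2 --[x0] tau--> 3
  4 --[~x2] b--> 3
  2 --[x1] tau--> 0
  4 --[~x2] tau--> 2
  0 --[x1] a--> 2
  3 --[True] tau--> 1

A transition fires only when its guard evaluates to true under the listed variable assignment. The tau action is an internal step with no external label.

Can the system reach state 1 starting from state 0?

Guard filter leaves 8 enabled edge(s).
depth 0: {0}
depth 1: {2,3}  now seen {0,2,3}
depth 2: {1}  now seen {0,1,2,3}
R = {0,1,2,3}
witness 1: b·tau

Answer: REACHABLE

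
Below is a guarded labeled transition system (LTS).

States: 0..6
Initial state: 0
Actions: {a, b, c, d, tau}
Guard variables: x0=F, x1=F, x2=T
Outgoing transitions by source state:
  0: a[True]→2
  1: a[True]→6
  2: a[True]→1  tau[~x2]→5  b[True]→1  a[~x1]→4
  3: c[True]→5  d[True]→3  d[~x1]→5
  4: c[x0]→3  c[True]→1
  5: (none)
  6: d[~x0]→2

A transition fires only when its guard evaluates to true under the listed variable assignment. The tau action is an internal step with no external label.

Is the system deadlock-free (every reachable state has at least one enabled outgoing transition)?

Answer: DEADLOCK-FREE

Trace:
Reachable = {0,1,2,4,6}
  0: a→2  [1 exit(s)]
  1: a→6  [1 exit(s)]
  2: a→1  a→4  b→1  [3 exit(s)]
  4: c→1  [1 exit(s)]
  6: d→2  [1 exit(s)]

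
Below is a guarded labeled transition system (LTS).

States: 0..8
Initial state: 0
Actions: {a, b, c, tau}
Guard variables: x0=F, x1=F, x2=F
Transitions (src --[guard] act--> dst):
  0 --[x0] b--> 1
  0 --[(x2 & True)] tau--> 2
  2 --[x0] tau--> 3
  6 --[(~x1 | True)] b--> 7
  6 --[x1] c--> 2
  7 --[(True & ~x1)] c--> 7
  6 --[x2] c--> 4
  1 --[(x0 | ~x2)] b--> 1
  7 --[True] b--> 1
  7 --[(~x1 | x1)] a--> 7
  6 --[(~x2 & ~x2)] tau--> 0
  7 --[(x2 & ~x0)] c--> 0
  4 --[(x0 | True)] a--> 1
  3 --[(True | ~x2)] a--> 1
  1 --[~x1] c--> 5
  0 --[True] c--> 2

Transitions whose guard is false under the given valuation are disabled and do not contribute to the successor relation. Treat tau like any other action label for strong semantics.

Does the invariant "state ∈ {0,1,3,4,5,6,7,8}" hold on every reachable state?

Answer: INVARIANT VIOLATED at state 2

Analysis:
Safe = {0,1,3,4,5,6,7,8}
R = {0,2}
  0: ok
  2: VIOLATES
witness against invariant: c → 2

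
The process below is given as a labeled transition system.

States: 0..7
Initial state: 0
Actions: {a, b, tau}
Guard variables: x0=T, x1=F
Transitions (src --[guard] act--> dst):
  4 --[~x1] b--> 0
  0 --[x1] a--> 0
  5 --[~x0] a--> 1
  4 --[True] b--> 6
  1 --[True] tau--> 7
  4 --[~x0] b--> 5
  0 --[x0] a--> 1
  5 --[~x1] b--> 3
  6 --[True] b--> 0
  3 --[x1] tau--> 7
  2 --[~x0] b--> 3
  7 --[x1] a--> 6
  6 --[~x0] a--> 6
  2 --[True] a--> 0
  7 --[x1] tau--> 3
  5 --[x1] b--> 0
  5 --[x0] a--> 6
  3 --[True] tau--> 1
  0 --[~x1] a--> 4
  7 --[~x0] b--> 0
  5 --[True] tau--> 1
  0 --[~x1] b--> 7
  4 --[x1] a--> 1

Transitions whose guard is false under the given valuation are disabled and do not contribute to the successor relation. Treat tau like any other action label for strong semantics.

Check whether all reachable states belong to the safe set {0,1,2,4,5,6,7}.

Answer: INVARIANT HOLDS

Working:
Inv-set: {0,1,2,4,5,6,7}
Reachable = {0,1,4,6,7}
  0: ✓
  1: ✓
  4: ✓
  6: ✓
  7: ✓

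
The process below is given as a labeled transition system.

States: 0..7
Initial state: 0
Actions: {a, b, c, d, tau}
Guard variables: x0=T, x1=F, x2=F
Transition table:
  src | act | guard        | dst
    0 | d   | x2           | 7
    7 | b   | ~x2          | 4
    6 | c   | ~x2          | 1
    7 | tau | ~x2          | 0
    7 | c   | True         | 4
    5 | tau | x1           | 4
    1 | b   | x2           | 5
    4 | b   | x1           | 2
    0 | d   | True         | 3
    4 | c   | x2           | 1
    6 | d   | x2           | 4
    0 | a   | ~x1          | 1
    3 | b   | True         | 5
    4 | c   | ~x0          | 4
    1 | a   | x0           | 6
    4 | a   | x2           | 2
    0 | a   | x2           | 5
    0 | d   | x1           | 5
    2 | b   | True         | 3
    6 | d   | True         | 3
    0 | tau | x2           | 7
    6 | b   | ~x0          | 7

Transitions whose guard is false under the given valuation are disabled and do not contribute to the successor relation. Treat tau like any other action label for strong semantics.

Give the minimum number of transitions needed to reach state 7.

Breadth-first toward 7:
  depth 0: {0}
  depth 1: {1,3}
  depth 2: {5,6}
7 never appears.

Answer: UNREACHABLE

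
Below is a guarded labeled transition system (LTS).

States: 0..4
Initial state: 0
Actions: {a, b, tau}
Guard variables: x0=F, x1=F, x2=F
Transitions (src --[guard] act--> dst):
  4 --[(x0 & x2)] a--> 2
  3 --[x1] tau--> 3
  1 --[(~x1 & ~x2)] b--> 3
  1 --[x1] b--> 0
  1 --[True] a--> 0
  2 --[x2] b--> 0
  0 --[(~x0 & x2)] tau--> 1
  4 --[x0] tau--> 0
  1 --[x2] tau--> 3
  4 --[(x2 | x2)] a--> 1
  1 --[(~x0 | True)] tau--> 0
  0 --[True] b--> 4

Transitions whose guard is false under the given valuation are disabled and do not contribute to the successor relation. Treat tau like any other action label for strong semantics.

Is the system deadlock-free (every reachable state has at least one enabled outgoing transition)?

Answer: DEADLOCK at state 4

Working:
Reach set: {0,4}
  0: b→4  [1 out]
  4: ∅  [STUCK]
witness 4: b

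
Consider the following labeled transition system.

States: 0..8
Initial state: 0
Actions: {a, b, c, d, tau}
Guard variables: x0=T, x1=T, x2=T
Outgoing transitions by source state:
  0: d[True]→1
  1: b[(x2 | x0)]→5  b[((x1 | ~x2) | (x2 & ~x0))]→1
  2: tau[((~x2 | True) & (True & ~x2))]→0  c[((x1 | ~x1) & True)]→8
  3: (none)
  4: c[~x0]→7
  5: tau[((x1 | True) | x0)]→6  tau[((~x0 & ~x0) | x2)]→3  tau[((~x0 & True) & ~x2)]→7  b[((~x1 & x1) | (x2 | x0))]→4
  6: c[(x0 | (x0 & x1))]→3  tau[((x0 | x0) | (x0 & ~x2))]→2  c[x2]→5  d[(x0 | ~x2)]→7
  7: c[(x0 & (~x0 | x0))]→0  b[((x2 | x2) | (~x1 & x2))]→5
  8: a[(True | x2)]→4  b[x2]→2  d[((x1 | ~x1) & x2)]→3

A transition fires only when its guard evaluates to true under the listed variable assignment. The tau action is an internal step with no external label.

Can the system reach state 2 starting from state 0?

16 transition(s) survive guard evaluation.
depth 0: {0}
depth 1: {1}  cumulative {0,1}
depth 2: {5}  cumulative {0,1,5}
depth 3: {3,4,6}  cumulative {0,1,3,4,5,6}
depth 4: {2,7}  cumulative {0,1,2,3,4,5,6,7}
depth 5: {8}  cumulative {0,1,2,3,4,5,6,7,8}
R = {0,1,2,3,4,5,6,7,8}
trace reaching 2: d·b·tau·tau

Answer: REACHABLE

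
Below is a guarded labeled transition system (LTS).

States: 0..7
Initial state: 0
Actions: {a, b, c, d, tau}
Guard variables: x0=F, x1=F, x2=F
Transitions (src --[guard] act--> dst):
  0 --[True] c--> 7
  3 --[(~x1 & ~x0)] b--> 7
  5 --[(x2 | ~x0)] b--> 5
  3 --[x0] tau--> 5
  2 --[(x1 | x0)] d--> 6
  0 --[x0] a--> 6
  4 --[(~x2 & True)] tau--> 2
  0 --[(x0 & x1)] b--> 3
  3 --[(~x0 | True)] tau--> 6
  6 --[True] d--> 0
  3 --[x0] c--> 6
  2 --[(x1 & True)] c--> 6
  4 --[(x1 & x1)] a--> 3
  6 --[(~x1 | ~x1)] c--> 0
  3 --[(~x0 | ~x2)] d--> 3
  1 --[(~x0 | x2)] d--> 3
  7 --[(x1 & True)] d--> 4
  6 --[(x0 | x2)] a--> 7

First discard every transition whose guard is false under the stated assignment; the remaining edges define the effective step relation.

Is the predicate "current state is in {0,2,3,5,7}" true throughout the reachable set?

Answer: INVARIANT HOLDS

Analysis:
Allowed set {0,2,3,5,7}
R = {0,7}
  0: safe
  7: safe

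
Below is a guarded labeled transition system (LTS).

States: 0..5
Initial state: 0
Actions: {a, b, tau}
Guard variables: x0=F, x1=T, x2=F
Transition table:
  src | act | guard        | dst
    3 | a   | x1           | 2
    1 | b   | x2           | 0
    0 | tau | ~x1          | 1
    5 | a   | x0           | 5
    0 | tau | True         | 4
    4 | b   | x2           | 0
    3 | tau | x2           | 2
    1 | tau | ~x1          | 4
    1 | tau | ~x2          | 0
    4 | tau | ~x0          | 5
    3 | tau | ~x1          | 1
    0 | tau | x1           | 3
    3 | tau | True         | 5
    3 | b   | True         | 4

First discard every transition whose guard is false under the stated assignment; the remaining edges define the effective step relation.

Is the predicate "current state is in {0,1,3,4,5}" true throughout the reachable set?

Answer: INVARIANT VIOLATED at state 2

Working:
Allowed set {0,1,3,4,5}
Reach set: {0,2,3,4,5}
  0: ok
  2: outside
  3: ok
  4: ok
  5: ok
reach 2 via tau·a — violates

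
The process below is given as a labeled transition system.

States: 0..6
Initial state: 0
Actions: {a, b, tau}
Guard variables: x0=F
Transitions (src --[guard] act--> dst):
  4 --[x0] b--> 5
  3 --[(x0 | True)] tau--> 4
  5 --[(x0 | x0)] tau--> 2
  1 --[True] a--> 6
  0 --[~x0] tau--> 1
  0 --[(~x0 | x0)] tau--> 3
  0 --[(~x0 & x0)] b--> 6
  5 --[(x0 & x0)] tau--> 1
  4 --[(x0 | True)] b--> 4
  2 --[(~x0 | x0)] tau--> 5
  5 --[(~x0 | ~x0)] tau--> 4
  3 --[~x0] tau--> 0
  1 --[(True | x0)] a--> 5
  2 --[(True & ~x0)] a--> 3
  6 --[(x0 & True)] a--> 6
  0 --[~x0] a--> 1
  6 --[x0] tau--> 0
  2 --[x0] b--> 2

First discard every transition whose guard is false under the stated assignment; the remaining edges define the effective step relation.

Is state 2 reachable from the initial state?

Answer: UNREACHABLE

Trace:
After dropping false guards: 11 live edges.
depth 0: {0}
depth 1: {1,3}  cumulative {0,1,3}
depth 2: {4,5,6}  cumulative {0,1,3,4,5,6}
Reach set: {0,1,3,4,5,6}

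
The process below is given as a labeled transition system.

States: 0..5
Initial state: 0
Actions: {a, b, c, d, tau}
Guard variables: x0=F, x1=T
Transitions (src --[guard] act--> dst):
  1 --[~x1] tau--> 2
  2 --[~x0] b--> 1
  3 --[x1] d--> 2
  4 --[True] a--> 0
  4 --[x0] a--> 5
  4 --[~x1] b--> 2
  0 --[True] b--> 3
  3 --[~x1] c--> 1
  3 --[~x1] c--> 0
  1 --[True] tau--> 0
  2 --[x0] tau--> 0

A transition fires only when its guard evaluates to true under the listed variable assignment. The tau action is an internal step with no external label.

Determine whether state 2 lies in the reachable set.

5 transition(s) survive guard evaluation.
Layer 0: {0}
Layer 1: {3}  cumulative {0,3}
Layer 2: {2}  cumulative {0,2,3}
Layer 3: {1}  cumulative {0,1,2,3}
Reach set: {0,1,2,3}
Path to 2: b·d

Answer: REACHABLE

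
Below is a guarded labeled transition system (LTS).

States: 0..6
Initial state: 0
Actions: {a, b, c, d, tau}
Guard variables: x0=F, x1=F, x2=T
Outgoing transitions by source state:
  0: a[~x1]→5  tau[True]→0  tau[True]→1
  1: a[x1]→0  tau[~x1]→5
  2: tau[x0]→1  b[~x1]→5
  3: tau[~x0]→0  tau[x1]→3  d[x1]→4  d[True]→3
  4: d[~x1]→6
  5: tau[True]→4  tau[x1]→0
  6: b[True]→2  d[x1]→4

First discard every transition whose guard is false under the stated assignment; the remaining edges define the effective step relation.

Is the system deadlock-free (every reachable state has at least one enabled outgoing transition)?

Answer: DEADLOCK-FREE

Trace:
R = {0,1,2,4,5,6}
  0: a→5  tau→0  tau→1  [3 out]
  1: tau→5  [1 out]
  2: b→5  [1 out]
  4: d→6  [1 out]
  5: tau→4  [1 out]
  6: b→2  [1 out]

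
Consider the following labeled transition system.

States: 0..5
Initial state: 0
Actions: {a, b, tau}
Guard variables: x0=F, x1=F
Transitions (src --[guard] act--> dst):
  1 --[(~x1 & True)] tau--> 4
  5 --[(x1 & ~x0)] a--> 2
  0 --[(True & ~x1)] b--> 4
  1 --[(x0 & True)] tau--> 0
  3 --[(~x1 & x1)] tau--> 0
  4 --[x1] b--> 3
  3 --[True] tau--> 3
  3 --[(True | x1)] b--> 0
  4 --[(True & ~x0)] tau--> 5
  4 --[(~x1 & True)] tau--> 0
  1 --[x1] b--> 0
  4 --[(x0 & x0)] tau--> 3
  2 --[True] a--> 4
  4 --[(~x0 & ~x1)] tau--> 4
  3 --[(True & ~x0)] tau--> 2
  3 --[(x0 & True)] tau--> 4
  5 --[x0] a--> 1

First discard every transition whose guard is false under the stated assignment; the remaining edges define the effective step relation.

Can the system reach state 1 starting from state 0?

Guard filter leaves 9 enabled edge(s).
depth 0: {0}
depth 1: {4}  cumulative {0,4}
depth 2: {5}  cumulative {0,4,5}
Reach set: {0,4,5}

Answer: UNREACHABLE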